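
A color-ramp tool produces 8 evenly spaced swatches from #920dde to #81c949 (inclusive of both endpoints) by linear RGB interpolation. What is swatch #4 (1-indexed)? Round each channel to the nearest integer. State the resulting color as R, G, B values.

With 8 swatches and endpoints inclusive, swatch 4 sits at t = (4 − 1)/(8 − 1) = 3/7 ≈ 0.4286.
#920dde → (146, 13, 222); #81c949 → (129, 201, 73).
R = 146 + 0.4286 × (129 − 146) = 138.714 → 139
G = 13 + 0.4286 × (201 − 13) = 93.577 → 94
B = 222 + 0.4286 × (73 − 222) = 158.139 → 158

(139, 94, 158)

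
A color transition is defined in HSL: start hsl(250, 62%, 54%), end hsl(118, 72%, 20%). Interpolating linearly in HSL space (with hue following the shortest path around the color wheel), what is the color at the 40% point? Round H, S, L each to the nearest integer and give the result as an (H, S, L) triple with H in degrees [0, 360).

Hue arc: Δh = 118 − 250 = -132° (|Δh| ≤ 180, already the shorter path).
H = 250 + 0.4 × (-132) = 197.2 → 197°
S = 62 + 0.4 × (72 − 62) = 66 → 66%
L = 54 + 0.4 × (20 − 54) = 40.4 → 40%

(197, 66, 40)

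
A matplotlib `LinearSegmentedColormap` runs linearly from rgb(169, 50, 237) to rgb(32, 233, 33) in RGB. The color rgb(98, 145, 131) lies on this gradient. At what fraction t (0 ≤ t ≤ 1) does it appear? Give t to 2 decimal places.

Invert the lerp on the B channel (largest span, 204): t = (131 − 237) / (33 − 237) = -106/-204 = 0.51961.
Check on R: (98 − 169)/(32 − 169) = 0.5182 ✓

0.52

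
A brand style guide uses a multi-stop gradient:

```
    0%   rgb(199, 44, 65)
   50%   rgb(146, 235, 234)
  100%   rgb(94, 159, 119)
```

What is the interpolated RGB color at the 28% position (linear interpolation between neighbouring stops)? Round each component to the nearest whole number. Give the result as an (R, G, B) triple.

(169, 151, 160)

28% lies between the 0% and 50% stops, so the local fraction is t = (28 − 0)/(50 − 0) = 28/50 ≈ 0.56.
R = 199 + 0.56 × (146 − 199) = 169.32 → 169
G = 44 + 0.56 × (235 − 44) = 150.96 → 151
B = 65 + 0.56 × (234 − 65) = 159.64 → 160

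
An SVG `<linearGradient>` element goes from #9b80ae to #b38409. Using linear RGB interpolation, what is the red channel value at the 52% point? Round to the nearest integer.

167

R₁ = 155 (from #9b80ae), R₂ = 179 (from #b38409).
R = 155 + 0.52 × (179 − 155) = 167.48 → 167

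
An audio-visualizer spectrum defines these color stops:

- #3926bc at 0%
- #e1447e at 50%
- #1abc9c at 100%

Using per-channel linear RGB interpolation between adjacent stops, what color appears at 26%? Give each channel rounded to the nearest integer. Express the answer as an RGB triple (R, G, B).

26% lies between the 0% and 50% stops, so the local fraction is t = (26 − 0)/(50 − 0) = 26/50 ≈ 0.52.
#3926bc → (57, 38, 188); #e1447e → (225, 68, 126).
R = 57 + 0.52 × (225 − 57) = 144.36 → 144
G = 38 + 0.52 × (68 − 38) = 53.6 → 54
B = 188 + 0.52 × (126 − 188) = 155.76 → 156

(144, 54, 156)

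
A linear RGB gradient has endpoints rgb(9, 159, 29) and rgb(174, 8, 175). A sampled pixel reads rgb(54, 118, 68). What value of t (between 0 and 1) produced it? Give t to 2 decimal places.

0.27

Invert the lerp on the R channel (largest span, 165): t = (54 − 9) / (174 − 9) = 45/165 = 0.27273.
Check on G: (118 − 159)/(8 − 159) = 0.2715 ✓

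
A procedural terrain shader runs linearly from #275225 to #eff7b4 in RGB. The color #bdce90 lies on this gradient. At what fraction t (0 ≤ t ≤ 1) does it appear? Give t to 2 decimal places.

Invert the lerp on the R channel (largest span, 200): t = (189 − 39) / (239 − 39) = 150/200 = 0.75.
Check on G: (206 − 82)/(247 − 82) = 0.7515 ✓

0.75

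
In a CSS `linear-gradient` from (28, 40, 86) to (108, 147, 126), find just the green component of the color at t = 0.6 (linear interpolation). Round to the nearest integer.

G = 40 + 0.6 × (147 − 40) = 104.2 → 104

104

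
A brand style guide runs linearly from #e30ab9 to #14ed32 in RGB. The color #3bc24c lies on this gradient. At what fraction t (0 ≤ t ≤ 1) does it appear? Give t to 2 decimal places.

0.81

Invert the lerp on the G channel (largest span, 227): t = (194 − 10) / (237 − 10) = 184/227 = 0.81057.
Check on R: (59 − 227)/(20 − 227) = 0.8116 ✓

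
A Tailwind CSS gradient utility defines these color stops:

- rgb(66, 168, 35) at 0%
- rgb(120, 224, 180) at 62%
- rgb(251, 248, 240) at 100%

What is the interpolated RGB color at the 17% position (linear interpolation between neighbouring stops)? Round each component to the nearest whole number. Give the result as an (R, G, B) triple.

17% lies between the 0% and 62% stops, so the local fraction is t = (17 − 0)/(62 − 0) = 17/62 ≈ 0.2742.
R = 66 + 0.2742 × (120 − 66) = 80.807 → 81
G = 168 + 0.2742 × (224 − 168) = 183.355 → 183
B = 35 + 0.2742 × (180 − 35) = 74.759 → 75

(81, 183, 75)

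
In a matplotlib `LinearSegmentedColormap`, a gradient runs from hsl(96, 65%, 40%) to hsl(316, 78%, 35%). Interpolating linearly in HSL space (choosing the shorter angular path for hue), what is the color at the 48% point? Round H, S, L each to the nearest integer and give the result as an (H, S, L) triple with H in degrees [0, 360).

(29, 71, 38)

Hue: 316 − 96 = 220°, but |220| > 180 so the shorter arc goes the other way: Δh = 220 − 360 = -140°.
H = 96 + 0.48 × (-140) = 28.8 → 29°
S = 65 + 0.48 × (78 − 65) = 71.24 → 71%
L = 40 + 0.48 × (35 − 40) = 37.6 → 38%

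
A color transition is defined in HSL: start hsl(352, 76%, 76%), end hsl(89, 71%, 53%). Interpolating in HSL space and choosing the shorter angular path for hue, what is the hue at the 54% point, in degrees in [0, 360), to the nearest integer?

44

Hue: 89 − 352 = -263°, but |-263| > 180 so the shorter arc goes the other way: Δh = -263 + 360 = 97°.
H = 352 + 0.54 × (97) = 404.38 → 404 → 404 mod 360 = 44°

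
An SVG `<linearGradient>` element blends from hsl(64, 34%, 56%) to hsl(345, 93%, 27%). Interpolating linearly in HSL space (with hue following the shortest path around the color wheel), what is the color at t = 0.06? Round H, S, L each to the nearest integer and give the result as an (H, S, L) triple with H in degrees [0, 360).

(59, 38, 54)

Hue: 345 − 64 = 281°, but |281| > 180 so the shorter arc goes the other way: Δh = 281 − 360 = -79°.
H = 64 + 0.06 × (-79) = 59.26 → 59°
S = 34 + 0.06 × (93 − 34) = 37.54 → 38%
L = 56 + 0.06 × (27 − 56) = 54.26 → 54%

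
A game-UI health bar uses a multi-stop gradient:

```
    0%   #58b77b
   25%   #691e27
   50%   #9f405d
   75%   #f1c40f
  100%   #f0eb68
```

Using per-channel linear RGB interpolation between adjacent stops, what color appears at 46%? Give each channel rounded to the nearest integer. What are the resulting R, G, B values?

46% lies between the 25% and 50% stops, so the local fraction is t = (46 − 25)/(50 − 25) = 21/25 ≈ 0.84.
#691e27 → (105, 30, 39); #9f405d → (159, 64, 93).
R = 105 + 0.84 × (159 − 105) = 150.36 → 150
G = 30 + 0.84 × (64 − 30) = 58.56 → 59
B = 39 + 0.84 × (93 − 39) = 84.36 → 84

(150, 59, 84)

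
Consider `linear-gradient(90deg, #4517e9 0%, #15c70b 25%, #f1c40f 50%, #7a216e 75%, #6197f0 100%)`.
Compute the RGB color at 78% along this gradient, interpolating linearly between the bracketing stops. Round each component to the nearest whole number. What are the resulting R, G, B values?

78% lies between the 75% and 100% stops, so the local fraction is t = (78 − 75)/(100 − 75) = 3/25 ≈ 0.12.
#7a216e → (122, 33, 110); #6197f0 → (97, 151, 240).
R = 122 + 0.12 × (97 − 122) = 119 → 119
G = 33 + 0.12 × (151 − 33) = 47.16 → 47
B = 110 + 0.12 × (240 − 110) = 125.6 → 126

(119, 47, 126)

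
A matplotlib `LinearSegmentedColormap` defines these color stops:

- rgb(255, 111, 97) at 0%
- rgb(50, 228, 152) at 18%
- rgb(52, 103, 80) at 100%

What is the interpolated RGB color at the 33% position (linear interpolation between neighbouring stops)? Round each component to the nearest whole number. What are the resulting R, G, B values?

(50, 205, 139)

33% lies between the 18% and 100% stops, so the local fraction is t = (33 − 18)/(100 − 18) = 15/82 ≈ 0.1829.
R = 50 + 0.1829 × (52 − 50) = 50.366 → 50
G = 228 + 0.1829 × (103 − 228) = 205.137 → 205
B = 152 + 0.1829 × (80 − 152) = 138.831 → 139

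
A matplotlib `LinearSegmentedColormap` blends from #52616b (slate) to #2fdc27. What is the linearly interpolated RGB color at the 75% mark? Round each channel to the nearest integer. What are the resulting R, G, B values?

#52616b → (82, 97, 107); #2fdc27 → (47, 220, 39).
75% corresponds to t = 0.75.
R = 82 + 0.75 × (47 − 82) = 82 + 0.75 × -35 = 55.75 → 56
G = 97 + 0.75 × (220 − 97) = 97 + 0.75 × 123 = 189.25 → 189
B = 107 + 0.75 × (39 − 107) = 107 + 0.75 × -68 = 56 → 56
So the blended color is (56, 189, 56), about #38bd38.

(56, 189, 56)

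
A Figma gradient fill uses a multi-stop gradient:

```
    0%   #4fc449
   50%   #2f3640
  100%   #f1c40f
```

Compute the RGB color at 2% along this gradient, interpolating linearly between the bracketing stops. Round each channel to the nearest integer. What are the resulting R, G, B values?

2% lies between the 0% and 50% stops, so the local fraction is t = (2 − 0)/(50 − 0) = 2/50 ≈ 0.04.
#4fc449 → (79, 196, 73); #2f3640 → (47, 54, 64).
R = 79 + 0.04 × (47 − 79) = 77.72 → 78
G = 196 + 0.04 × (54 − 196) = 190.32 → 190
B = 73 + 0.04 × (64 − 73) = 72.64 → 73

(78, 190, 73)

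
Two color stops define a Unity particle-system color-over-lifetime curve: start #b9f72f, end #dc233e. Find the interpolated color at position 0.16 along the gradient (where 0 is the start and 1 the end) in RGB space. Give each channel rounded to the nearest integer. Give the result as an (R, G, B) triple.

#b9f72f → (185, 247, 47); #dc233e → (220, 35, 62).
R = 185 + 0.16 × (220 − 185) = 185 + 0.16 × 35 = 190.6 → 191
G = 247 + 0.16 × (35 − 247) = 247 + 0.16 × -212 = 213.08 → 213
B = 47 + 0.16 × (62 − 47) = 47 + 0.16 × 15 = 49.4 → 49

(191, 213, 49)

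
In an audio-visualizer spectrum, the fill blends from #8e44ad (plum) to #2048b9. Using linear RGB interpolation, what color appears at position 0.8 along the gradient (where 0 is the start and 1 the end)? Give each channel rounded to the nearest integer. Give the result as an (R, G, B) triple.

#8e44ad → (142, 68, 173); #2048b9 → (32, 72, 185).
R = 142 + 0.8 × (32 − 142) = 142 + 0.8 × -110 = 54 → 54
G = 68 + 0.8 × (72 − 68) = 68 + 0.8 × 4 = 71.2 → 71
B = 173 + 0.8 × (185 − 173) = 173 + 0.8 × 12 = 182.6 → 183

(54, 71, 183)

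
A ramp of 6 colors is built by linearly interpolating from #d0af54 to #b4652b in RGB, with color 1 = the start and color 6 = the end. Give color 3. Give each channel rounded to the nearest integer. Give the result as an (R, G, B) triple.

(197, 145, 68)

With 6 swatches and endpoints inclusive, swatch 3 sits at t = (3 − 1)/(6 − 1) = 2/5 ≈ 0.4.
#d0af54 → (208, 175, 84); #b4652b → (180, 101, 43).
R = 208 + 0.4 × (180 − 208) = 196.8 → 197
G = 175 + 0.4 × (101 − 175) = 145.4 → 145
B = 84 + 0.4 × (43 − 84) = 67.6 → 68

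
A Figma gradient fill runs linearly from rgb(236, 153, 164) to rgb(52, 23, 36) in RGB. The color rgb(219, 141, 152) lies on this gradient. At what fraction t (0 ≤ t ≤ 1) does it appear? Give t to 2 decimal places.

Invert the lerp on the R channel (largest span, 184): t = (219 − 236) / (52 − 236) = -17/-184 = 0.092391.
Check on G: (141 − 153)/(23 − 153) = 0.09231 ✓

0.09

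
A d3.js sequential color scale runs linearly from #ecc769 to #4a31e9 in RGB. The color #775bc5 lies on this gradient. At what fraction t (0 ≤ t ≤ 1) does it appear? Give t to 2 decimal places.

Invert the lerp on the R channel (largest span, 162): t = (119 − 236) / (74 − 236) = -117/-162 = 0.72222.
Check on G: (91 − 199)/(49 − 199) = 0.72 ✓

0.72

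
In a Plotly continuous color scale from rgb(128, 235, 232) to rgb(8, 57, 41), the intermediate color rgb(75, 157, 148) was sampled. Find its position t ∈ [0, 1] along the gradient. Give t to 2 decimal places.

0.44

Invert the lerp on the B channel (largest span, 191): t = (148 − 232) / (41 − 232) = -84/-191 = 0.43979.
Check on R: (75 − 128)/(8 − 128) = 0.4417 ✓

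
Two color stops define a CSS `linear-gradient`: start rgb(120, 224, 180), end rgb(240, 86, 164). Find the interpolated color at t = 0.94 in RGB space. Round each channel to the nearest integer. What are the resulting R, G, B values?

(233, 94, 165)

R = 120 + 0.94 × (240 − 120) = 120 + 0.94 × 120 = 232.8 → 233
G = 224 + 0.94 × (86 − 224) = 224 + 0.94 × -138 = 94.28 → 94
B = 180 + 0.94 × (164 − 180) = 180 + 0.94 × -16 = 164.96 → 165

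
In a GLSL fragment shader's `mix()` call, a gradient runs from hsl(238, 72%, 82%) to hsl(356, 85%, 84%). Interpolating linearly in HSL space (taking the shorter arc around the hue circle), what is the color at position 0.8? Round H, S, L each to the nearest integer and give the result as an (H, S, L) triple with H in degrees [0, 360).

Hue arc: Δh = 356 − 238 = 118° (|Δh| ≤ 180, already the shorter path).
H = 238 + 0.8 × (118) = 332.4 → 332°
S = 72 + 0.8 × (85 − 72) = 82.4 → 82%
L = 82 + 0.8 × (84 − 82) = 83.6 → 84%

(332, 82, 84)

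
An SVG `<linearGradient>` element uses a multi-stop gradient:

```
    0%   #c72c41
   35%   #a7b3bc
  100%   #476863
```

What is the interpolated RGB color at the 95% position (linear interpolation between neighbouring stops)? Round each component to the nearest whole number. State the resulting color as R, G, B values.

95% lies between the 35% and 100% stops, so the local fraction is t = (95 − 35)/(100 − 35) = 60/65 ≈ 0.9231.
#a7b3bc → (167, 179, 188); #476863 → (71, 104, 99).
R = 167 + 0.9231 × (71 − 167) = 78.382 → 78
G = 179 + 0.9231 × (104 − 179) = 109.767 → 110
B = 188 + 0.9231 × (99 − 188) = 105.844 → 106

(78, 110, 106)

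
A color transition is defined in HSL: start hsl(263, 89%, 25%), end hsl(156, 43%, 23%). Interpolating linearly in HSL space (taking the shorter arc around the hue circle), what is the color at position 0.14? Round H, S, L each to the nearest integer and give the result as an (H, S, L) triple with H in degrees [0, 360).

(248, 83, 25)

Hue arc: Δh = 156 − 263 = -107° (|Δh| ≤ 180, already the shorter path).
H = 263 + 0.14 × (-107) = 248.02 → 248°
S = 89 + 0.14 × (43 − 89) = 82.56 → 83%
L = 25 + 0.14 × (23 − 25) = 24.72 → 25%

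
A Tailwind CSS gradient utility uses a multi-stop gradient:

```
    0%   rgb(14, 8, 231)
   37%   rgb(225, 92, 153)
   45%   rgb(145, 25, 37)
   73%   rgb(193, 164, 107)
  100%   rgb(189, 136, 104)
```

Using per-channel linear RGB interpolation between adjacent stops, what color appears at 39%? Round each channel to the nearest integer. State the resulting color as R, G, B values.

39% lies between the 37% and 45% stops, so the local fraction is t = (39 − 37)/(45 − 37) = 2/8 ≈ 0.25.
R = 225 + 0.25 × (145 − 225) = 205 → 205
G = 92 + 0.25 × (25 − 92) = 75.25 → 75
B = 153 + 0.25 × (37 − 153) = 124 → 124

(205, 75, 124)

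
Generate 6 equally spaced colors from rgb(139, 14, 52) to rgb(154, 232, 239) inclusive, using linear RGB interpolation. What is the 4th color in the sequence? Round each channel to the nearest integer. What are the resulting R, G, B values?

With 6 swatches and endpoints inclusive, swatch 4 sits at t = (4 − 1)/(6 − 1) = 3/5 ≈ 0.6.
R = 139 + 0.6 × (154 − 139) = 148 → 148
G = 14 + 0.6 × (232 − 14) = 144.8 → 145
B = 52 + 0.6 × (239 − 52) = 164.2 → 164

(148, 145, 164)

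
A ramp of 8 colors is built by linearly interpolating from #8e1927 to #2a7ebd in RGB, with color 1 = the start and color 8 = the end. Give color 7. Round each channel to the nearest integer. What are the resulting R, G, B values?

(56, 112, 168)

With 8 swatches and endpoints inclusive, swatch 7 sits at t = (7 − 1)/(8 − 1) = 6/7 ≈ 0.8571.
#8e1927 → (142, 25, 39); #2a7ebd → (42, 126, 189).
R = 142 + 0.8571 × (42 − 142) = 56.29 → 56
G = 25 + 0.8571 × (126 − 25) = 111.567 → 112
B = 39 + 0.8571 × (189 − 39) = 167.565 → 168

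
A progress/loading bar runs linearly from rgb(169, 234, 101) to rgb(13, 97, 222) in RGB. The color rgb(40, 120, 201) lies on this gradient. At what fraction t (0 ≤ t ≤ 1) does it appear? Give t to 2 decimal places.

0.83

Invert the lerp on the R channel (largest span, 156): t = (40 − 169) / (13 − 169) = -129/-156 = 0.82692.
Check on G: (120 − 234)/(97 − 234) = 0.8321 ✓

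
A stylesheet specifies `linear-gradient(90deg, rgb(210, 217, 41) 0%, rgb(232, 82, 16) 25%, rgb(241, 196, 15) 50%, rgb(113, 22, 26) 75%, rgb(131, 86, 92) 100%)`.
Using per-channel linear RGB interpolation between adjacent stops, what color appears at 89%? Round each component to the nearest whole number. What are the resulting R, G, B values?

89% lies between the 75% and 100% stops, so the local fraction is t = (89 − 75)/(100 − 75) = 14/25 ≈ 0.56.
R = 113 + 0.56 × (131 − 113) = 123.08 → 123
G = 22 + 0.56 × (86 − 22) = 57.84 → 58
B = 26 + 0.56 × (92 − 26) = 62.96 → 63

(123, 58, 63)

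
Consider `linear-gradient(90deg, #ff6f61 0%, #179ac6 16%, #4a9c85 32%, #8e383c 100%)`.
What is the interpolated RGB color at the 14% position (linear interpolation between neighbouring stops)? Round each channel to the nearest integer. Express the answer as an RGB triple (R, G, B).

(52, 149, 185)

14% lies between the 0% and 16% stops, so the local fraction is t = (14 − 0)/(16 − 0) = 14/16 ≈ 0.875.
#ff6f61 → (255, 111, 97); #179ac6 → (23, 154, 198).
R = 255 + 0.875 × (23 − 255) = 52 → 52
G = 111 + 0.875 × (154 − 111) = 148.625 → 149
B = 97 + 0.875 × (198 − 97) = 185.375 → 185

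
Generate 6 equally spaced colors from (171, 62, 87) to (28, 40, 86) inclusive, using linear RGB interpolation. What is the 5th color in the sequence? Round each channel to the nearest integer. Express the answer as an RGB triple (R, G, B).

(57, 44, 86)

With 6 swatches and endpoints inclusive, swatch 5 sits at t = (5 − 1)/(6 − 1) = 4/5 ≈ 0.8.
R = 171 + 0.8 × (28 − 171) = 56.6 → 57
G = 62 + 0.8 × (40 − 62) = 44.4 → 44
B = 87 + 0.8 × (86 − 87) = 86.2 → 86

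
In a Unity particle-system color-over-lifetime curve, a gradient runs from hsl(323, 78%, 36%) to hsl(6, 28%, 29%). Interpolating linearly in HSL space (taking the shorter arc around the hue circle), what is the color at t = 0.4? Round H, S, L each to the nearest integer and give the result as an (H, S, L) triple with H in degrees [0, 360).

(340, 58, 33)

Hue: 6 − 323 = -317°, but |-317| > 180 so the shorter arc goes the other way: Δh = -317 + 360 = 43°.
H = 323 + 0.4 × (43) = 340.2 → 340°
S = 78 + 0.4 × (28 − 78) = 58 → 58%
L = 36 + 0.4 × (29 − 36) = 33.2 → 33%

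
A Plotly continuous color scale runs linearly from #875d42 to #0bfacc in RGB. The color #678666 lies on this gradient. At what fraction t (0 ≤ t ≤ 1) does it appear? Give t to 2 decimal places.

Invert the lerp on the G channel (largest span, 157): t = (134 − 93) / (250 − 93) = 41/157 = 0.26115.
Check on R: (103 − 135)/(11 − 135) = 0.2581 ✓

0.26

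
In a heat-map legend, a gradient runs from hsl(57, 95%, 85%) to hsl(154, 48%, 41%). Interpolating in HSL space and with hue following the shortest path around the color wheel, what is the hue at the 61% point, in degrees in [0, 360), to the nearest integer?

116

Hue arc: Δh = 154 − 57 = 97° (|Δh| ≤ 180, already the shorter path).
H = 57 + 0.61 × (97) = 116.17 → 116°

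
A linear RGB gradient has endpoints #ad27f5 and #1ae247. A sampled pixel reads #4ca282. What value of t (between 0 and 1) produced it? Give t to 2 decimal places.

0.66

Invert the lerp on the G channel (largest span, 187): t = (162 − 39) / (226 − 39) = 123/187 = 0.65775.
Check on R: (76 − 173)/(26 − 173) = 0.6599 ✓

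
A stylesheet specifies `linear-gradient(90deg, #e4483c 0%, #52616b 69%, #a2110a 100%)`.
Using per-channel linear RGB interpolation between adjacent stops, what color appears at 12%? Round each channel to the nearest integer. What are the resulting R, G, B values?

(203, 76, 68)

12% lies between the 0% and 69% stops, so the local fraction is t = (12 − 0)/(69 − 0) = 12/69 ≈ 0.1739.
#e4483c → (228, 72, 60); #52616b → (82, 97, 107).
R = 228 + 0.1739 × (82 − 228) = 202.611 → 203
G = 72 + 0.1739 × (97 − 72) = 76.347 → 76
B = 60 + 0.1739 × (107 − 60) = 68.173 → 68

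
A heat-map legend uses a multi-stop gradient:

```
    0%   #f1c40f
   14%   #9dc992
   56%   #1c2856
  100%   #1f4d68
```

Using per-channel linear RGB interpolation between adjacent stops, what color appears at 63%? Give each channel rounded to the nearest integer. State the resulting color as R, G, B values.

(28, 46, 89)

63% lies between the 56% and 100% stops, so the local fraction is t = (63 − 56)/(100 − 56) = 7/44 ≈ 0.1591.
#1c2856 → (28, 40, 86); #1f4d68 → (31, 77, 104).
R = 28 + 0.1591 × (31 − 28) = 28.477 → 28
G = 40 + 0.1591 × (77 − 40) = 45.887 → 46
B = 86 + 0.1591 × (104 − 86) = 88.864 → 89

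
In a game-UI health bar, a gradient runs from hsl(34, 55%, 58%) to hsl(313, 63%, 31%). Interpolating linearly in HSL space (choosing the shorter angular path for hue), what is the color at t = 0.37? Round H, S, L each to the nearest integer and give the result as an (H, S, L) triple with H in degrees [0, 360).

Hue: 313 − 34 = 279°, but |279| > 180 so the shorter arc goes the other way: Δh = 279 − 360 = -81°.
H = 34 + 0.37 × (-81) = 4.03 → 4°
S = 55 + 0.37 × (63 − 55) = 57.96 → 58%
L = 58 + 0.37 × (31 − 58) = 48.01 → 48%

(4, 58, 48)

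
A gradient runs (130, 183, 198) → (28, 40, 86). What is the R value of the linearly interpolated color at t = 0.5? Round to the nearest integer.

R = 130 + 0.5 × (28 − 130) = 79 → 79

79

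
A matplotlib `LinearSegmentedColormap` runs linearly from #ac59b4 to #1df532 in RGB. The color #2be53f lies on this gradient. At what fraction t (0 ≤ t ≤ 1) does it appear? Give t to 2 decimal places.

Invert the lerp on the G channel (largest span, 156): t = (229 − 89) / (245 − 89) = 140/156 = 0.89744.
Check on R: (43 − 172)/(29 − 172) = 0.9021 ✓

0.90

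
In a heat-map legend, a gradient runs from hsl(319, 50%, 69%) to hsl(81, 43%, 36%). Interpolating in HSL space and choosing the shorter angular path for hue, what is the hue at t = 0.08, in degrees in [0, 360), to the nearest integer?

Hue: 81 − 319 = -238°, but |-238| > 180 so the shorter arc goes the other way: Δh = -238 + 360 = 122°.
H = 319 + 0.08 × (122) = 328.76 → 329°

329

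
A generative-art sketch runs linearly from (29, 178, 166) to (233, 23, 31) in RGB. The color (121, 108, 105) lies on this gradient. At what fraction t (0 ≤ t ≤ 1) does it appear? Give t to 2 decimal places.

0.45

Invert the lerp on the R channel (largest span, 204): t = (121 − 29) / (233 − 29) = 92/204 = 0.45098.
Check on G: (108 − 178)/(23 − 178) = 0.4516 ✓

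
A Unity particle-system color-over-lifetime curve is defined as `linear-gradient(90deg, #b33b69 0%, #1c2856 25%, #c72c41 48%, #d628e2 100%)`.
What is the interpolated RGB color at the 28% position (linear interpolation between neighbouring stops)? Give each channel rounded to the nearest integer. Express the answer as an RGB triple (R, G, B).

28% lies between the 25% and 48% stops, so the local fraction is t = (28 − 25)/(48 − 25) = 3/23 ≈ 0.1304.
#1c2856 → (28, 40, 86); #c72c41 → (199, 44, 65).
R = 28 + 0.1304 × (199 − 28) = 50.298 → 50
G = 40 + 0.1304 × (44 − 40) = 40.522 → 41
B = 86 + 0.1304 × (65 − 86) = 83.262 → 83

(50, 41, 83)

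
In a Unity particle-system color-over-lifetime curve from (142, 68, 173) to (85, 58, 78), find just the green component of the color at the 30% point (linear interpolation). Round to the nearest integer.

65

G = 68 + 0.3 × (58 − 68) = 65 → 65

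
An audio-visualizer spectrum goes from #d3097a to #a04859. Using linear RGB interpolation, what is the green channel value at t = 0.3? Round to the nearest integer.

G₁ = 9 (from #d3097a), G₂ = 72 (from #a04859).
G = 9 + 0.3 × (72 − 9) = 27.9 → 28

28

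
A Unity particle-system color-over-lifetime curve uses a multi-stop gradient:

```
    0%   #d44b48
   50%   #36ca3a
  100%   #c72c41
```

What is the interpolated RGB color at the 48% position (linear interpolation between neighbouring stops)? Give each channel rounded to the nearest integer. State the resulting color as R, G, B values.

(60, 197, 59)

48% lies between the 0% and 50% stops, so the local fraction is t = (48 − 0)/(50 − 0) = 48/50 ≈ 0.96.
#d44b48 → (212, 75, 72); #36ca3a → (54, 202, 58).
R = 212 + 0.96 × (54 − 212) = 60.32 → 60
G = 75 + 0.96 × (202 − 75) = 196.92 → 197
B = 72 + 0.96 × (58 − 72) = 58.56 → 59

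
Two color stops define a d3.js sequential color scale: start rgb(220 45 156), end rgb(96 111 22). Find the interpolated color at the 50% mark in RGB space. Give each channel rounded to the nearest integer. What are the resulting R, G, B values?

(158, 78, 89)

50% corresponds to t = 0.5.
R = 220 + 0.5 × (96 − 220) = 220 + 0.5 × -124 = 158 → 158
G = 45 + 0.5 × (111 − 45) = 45 + 0.5 × 66 = 78 → 78
B = 156 + 0.5 × (22 − 156) = 156 + 0.5 × -134 = 89 → 89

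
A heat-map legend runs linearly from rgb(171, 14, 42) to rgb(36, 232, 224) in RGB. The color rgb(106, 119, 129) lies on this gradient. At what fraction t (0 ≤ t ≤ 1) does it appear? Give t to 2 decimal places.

0.48

Invert the lerp on the G channel (largest span, 218): t = (119 − 14) / (232 − 14) = 105/218 = 0.48165.
Check on R: (106 − 171)/(36 − 171) = 0.4815 ✓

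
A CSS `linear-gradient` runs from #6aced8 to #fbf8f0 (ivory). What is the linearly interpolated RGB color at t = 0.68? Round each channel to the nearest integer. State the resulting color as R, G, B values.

(205, 235, 232)

#6aced8 → (106, 206, 216); #fbf8f0 → (251, 248, 240).
R = 106 + 0.68 × (251 − 106) = 106 + 0.68 × 145 = 204.6 → 205
G = 206 + 0.68 × (248 − 206) = 206 + 0.68 × 42 = 234.56 → 235
B = 216 + 0.68 × (240 − 216) = 216 + 0.68 × 24 = 232.32 → 232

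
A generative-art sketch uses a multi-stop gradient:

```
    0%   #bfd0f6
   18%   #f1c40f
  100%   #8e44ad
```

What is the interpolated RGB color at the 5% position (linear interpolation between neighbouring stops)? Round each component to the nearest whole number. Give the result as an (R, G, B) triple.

5% lies between the 0% and 18% stops, so the local fraction is t = (5 − 0)/(18 − 0) = 5/18 ≈ 0.2778.
#bfd0f6 → (191, 208, 246); #f1c40f → (241, 196, 15).
R = 191 + 0.2778 × (241 − 191) = 204.89 → 205
G = 208 + 0.2778 × (196 − 208) = 204.666 → 205
B = 246 + 0.2778 × (15 − 246) = 181.828 → 182

(205, 205, 182)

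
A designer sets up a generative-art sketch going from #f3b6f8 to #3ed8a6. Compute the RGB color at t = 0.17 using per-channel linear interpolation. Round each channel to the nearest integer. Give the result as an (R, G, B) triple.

#f3b6f8 → (243, 182, 248); #3ed8a6 → (62, 216, 166).
R = 243 + 0.17 × (62 − 243) = 243 + 0.17 × -181 = 212.23 → 212
G = 182 + 0.17 × (216 − 182) = 182 + 0.17 × 34 = 187.78 → 188
B = 248 + 0.17 × (166 − 248) = 248 + 0.17 × -82 = 234.06 → 234

(212, 188, 234)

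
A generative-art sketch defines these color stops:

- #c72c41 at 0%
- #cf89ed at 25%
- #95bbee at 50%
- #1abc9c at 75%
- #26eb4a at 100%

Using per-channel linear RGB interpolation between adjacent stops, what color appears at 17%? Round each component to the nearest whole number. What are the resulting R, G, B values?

(204, 107, 182)

17% lies between the 0% and 25% stops, so the local fraction is t = (17 − 0)/(25 − 0) = 17/25 ≈ 0.68.
#c72c41 → (199, 44, 65); #cf89ed → (207, 137, 237).
R = 199 + 0.68 × (207 − 199) = 204.44 → 204
G = 44 + 0.68 × (137 − 44) = 107.24 → 107
B = 65 + 0.68 × (237 − 65) = 181.96 → 182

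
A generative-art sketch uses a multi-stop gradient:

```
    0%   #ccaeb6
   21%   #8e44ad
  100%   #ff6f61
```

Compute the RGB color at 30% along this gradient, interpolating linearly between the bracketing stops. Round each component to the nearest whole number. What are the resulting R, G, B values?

30% lies between the 21% and 100% stops, so the local fraction is t = (30 − 21)/(100 − 21) = 9/79 ≈ 0.1139.
#8e44ad → (142, 68, 173); #ff6f61 → (255, 111, 97).
R = 142 + 0.1139 × (255 − 142) = 154.871 → 155
G = 68 + 0.1139 × (111 − 68) = 72.898 → 73
B = 173 + 0.1139 × (97 − 173) = 164.344 → 164

(155, 73, 164)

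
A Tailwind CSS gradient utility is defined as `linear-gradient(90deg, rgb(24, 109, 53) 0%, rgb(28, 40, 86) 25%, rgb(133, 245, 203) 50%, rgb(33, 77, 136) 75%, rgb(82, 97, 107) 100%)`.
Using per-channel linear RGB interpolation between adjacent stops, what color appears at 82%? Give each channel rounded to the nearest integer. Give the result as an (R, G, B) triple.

(47, 83, 128)

82% lies between the 75% and 100% stops, so the local fraction is t = (82 − 75)/(100 − 75) = 7/25 ≈ 0.28.
R = 33 + 0.28 × (82 − 33) = 46.72 → 47
G = 77 + 0.28 × (97 − 77) = 82.6 → 83
B = 136 + 0.28 × (107 − 136) = 127.88 → 128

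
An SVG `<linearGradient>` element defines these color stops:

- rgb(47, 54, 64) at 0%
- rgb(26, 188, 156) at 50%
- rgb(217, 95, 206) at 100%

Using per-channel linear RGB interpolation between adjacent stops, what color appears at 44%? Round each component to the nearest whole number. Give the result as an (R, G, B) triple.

(29, 172, 145)

44% lies between the 0% and 50% stops, so the local fraction is t = (44 − 0)/(50 − 0) = 44/50 ≈ 0.88.
R = 47 + 0.88 × (26 − 47) = 28.52 → 29
G = 54 + 0.88 × (188 − 54) = 171.92 → 172
B = 64 + 0.88 × (156 − 64) = 144.96 → 145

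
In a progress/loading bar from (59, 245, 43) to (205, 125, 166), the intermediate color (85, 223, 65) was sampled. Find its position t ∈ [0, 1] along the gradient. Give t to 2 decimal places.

Invert the lerp on the R channel (largest span, 146): t = (85 − 59) / (205 − 59) = 26/146 = 0.17808.
Check on G: (223 − 245)/(125 − 245) = 0.1833 ✓

0.18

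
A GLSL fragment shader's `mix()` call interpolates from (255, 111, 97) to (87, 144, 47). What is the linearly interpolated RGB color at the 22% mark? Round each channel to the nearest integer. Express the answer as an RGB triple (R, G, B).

(218, 118, 86)

22% corresponds to t = 0.22.
R = 255 + 0.22 × (87 − 255) = 255 + 0.22 × -168 = 218.04 → 218
G = 111 + 0.22 × (144 − 111) = 111 + 0.22 × 33 = 118.26 → 118
B = 97 + 0.22 × (47 − 97) = 97 + 0.22 × -50 = 86 → 86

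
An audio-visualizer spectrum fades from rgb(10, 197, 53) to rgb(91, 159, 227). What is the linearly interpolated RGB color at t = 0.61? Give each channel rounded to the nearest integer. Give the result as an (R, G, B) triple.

R = 10 + 0.61 × (91 − 10) = 10 + 0.61 × 81 = 59.41 → 59
G = 197 + 0.61 × (159 − 197) = 197 + 0.61 × -38 = 173.82 → 174
B = 53 + 0.61 × (227 − 53) = 53 + 0.61 × 174 = 159.14 → 159

(59, 174, 159)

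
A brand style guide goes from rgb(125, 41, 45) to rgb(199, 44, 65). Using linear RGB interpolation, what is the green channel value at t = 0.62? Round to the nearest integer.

43

G = 41 + 0.62 × (44 − 41) = 42.86 → 43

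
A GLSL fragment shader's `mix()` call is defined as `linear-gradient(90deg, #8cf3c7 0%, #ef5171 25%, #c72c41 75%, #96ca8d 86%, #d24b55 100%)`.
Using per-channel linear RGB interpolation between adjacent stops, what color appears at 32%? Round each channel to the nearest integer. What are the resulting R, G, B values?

32% lies between the 25% and 75% stops, so the local fraction is t = (32 − 25)/(75 − 25) = 7/50 ≈ 0.14.
#ef5171 → (239, 81, 113); #c72c41 → (199, 44, 65).
R = 239 + 0.14 × (199 − 239) = 233.4 → 233
G = 81 + 0.14 × (44 − 81) = 75.82 → 76
B = 113 + 0.14 × (65 − 113) = 106.28 → 106

(233, 76, 106)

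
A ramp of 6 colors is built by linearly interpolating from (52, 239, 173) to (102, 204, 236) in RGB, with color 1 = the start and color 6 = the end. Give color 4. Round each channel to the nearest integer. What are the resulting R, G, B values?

With 6 swatches and endpoints inclusive, swatch 4 sits at t = (4 − 1)/(6 − 1) = 3/5 ≈ 0.6.
R = 52 + 0.6 × (102 − 52) = 82 → 82
G = 239 + 0.6 × (204 − 239) = 218 → 218
B = 173 + 0.6 × (236 − 173) = 210.8 → 211

(82, 218, 211)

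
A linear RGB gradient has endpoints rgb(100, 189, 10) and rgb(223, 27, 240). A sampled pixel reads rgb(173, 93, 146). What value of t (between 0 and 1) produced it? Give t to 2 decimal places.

Invert the lerp on the B channel (largest span, 230): t = (146 − 10) / (240 − 10) = 136/230 = 0.5913.
Check on R: (173 − 100)/(223 − 100) = 0.5935 ✓

0.59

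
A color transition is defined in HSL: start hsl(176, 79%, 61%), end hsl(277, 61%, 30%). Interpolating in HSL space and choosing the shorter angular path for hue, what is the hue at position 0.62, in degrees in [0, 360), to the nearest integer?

239

Hue arc: Δh = 277 − 176 = 101° (|Δh| ≤ 180, already the shorter path).
H = 176 + 0.62 × (101) = 238.62 → 239°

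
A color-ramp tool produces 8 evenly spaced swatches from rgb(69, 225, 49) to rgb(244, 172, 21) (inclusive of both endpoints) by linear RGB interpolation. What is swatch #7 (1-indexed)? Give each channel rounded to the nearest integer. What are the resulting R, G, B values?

(219, 180, 25)

With 8 swatches and endpoints inclusive, swatch 7 sits at t = (7 − 1)/(8 − 1) = 6/7 ≈ 0.8571.
R = 69 + 0.8571 × (244 − 69) = 218.993 → 219
G = 225 + 0.8571 × (172 − 225) = 179.574 → 180
B = 49 + 0.8571 × (21 − 49) = 25.001 → 25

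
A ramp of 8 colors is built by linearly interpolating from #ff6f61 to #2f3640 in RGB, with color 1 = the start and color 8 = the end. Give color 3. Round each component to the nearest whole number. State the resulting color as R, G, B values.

(196, 95, 88)

With 8 swatches and endpoints inclusive, swatch 3 sits at t = (3 − 1)/(8 − 1) = 2/7 ≈ 0.2857.
#ff6f61 → (255, 111, 97); #2f3640 → (47, 54, 64).
R = 255 + 0.2857 × (47 − 255) = 195.574 → 196
G = 111 + 0.2857 × (54 − 111) = 94.715 → 95
B = 97 + 0.2857 × (64 − 97) = 87.572 → 88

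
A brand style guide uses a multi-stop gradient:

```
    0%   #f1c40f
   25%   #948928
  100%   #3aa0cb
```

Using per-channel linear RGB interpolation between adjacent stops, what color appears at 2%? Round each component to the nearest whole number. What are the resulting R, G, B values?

(234, 191, 17)

2% lies between the 0% and 25% stops, so the local fraction is t = (2 − 0)/(25 − 0) = 2/25 ≈ 0.08.
#f1c40f → (241, 196, 15); #948928 → (148, 137, 40).
R = 241 + 0.08 × (148 − 241) = 233.56 → 234
G = 196 + 0.08 × (137 − 196) = 191.28 → 191
B = 15 + 0.08 × (40 − 15) = 17 → 17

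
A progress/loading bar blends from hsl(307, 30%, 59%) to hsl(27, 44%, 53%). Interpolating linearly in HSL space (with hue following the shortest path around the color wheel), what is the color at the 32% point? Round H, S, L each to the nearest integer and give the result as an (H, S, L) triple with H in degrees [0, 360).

(333, 34, 57)

Hue: 27 − 307 = -280°, but |-280| > 180 so the shorter arc goes the other way: Δh = -280 + 360 = 80°.
H = 307 + 0.32 × (80) = 332.6 → 333°
S = 30 + 0.32 × (44 − 30) = 34.48 → 34%
L = 59 + 0.32 × (53 − 59) = 57.08 → 57%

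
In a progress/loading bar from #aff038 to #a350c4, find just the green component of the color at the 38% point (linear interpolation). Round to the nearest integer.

179

G₁ = 240 (from #aff038), G₂ = 80 (from #a350c4).
G = 240 + 0.38 × (80 − 240) = 179.2 → 179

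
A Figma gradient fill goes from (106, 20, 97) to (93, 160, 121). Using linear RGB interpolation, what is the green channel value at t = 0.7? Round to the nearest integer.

G = 20 + 0.7 × (160 − 20) = 118 → 118

118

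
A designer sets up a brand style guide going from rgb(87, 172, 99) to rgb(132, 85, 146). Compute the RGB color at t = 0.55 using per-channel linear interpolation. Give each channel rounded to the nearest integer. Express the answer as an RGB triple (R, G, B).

R = 87 + 0.55 × (132 − 87) = 87 + 0.55 × 45 = 111.75 → 112
G = 172 + 0.55 × (85 − 172) = 172 + 0.55 × -87 = 124.15 → 124
B = 99 + 0.55 × (146 − 99) = 99 + 0.55 × 47 = 124.85 → 125

(112, 124, 125)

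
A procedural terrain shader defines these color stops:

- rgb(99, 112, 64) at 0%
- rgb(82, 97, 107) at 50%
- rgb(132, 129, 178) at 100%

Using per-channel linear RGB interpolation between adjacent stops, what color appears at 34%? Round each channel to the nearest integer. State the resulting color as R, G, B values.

34% lies between the 0% and 50% stops, so the local fraction is t = (34 − 0)/(50 − 0) = 34/50 ≈ 0.68.
R = 99 + 0.68 × (82 − 99) = 87.44 → 87
G = 112 + 0.68 × (97 − 112) = 101.8 → 102
B = 64 + 0.68 × (107 − 64) = 93.24 → 93

(87, 102, 93)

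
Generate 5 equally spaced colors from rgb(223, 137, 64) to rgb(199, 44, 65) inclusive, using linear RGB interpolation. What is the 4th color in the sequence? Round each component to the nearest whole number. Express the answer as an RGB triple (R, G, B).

With 5 swatches and endpoints inclusive, swatch 4 sits at t = (4 − 1)/(5 − 1) = 3/4 ≈ 0.75.
R = 223 + 0.75 × (199 − 223) = 205 → 205
G = 137 + 0.75 × (44 − 137) = 67.25 → 67
B = 64 + 0.75 × (65 − 64) = 64.75 → 65

(205, 67, 65)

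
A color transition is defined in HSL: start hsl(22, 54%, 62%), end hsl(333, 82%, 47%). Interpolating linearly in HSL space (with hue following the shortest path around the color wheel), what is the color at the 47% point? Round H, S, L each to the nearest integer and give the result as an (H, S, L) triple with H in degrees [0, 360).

(359, 67, 55)

Hue: 333 − 22 = 311°, but |311| > 180 so the shorter arc goes the other way: Δh = 311 − 360 = -49°.
H = 22 + 0.47 × (-49) = -1.03 → -1 → -1 mod 360 = 359°
S = 54 + 0.47 × (82 − 54) = 67.16 → 67%
L = 62 + 0.47 × (47 − 62) = 54.95 → 55%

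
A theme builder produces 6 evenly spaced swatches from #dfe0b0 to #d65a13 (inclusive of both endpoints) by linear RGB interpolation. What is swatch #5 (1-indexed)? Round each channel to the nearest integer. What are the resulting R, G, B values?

With 6 swatches and endpoints inclusive, swatch 5 sits at t = (5 − 1)/(6 − 1) = 4/5 ≈ 0.8.
#dfe0b0 → (223, 224, 176); #d65a13 → (214, 90, 19).
R = 223 + 0.8 × (214 − 223) = 215.8 → 216
G = 224 + 0.8 × (90 − 224) = 116.8 → 117
B = 176 + 0.8 × (19 − 176) = 50.4 → 50

(216, 117, 50)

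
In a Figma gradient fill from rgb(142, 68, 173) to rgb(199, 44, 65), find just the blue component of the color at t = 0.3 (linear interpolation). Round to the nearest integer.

B = 173 + 0.3 × (65 − 173) = 140.6 → 141

141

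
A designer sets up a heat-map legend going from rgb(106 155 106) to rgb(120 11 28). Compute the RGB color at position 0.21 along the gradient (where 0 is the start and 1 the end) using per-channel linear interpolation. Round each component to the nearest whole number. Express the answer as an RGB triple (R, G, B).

(109, 125, 90)

R = 106 + 0.21 × (120 − 106) = 106 + 0.21 × 14 = 108.94 → 109
G = 155 + 0.21 × (11 − 155) = 155 + 0.21 × -144 = 124.76 → 125
B = 106 + 0.21 × (28 − 106) = 106 + 0.21 × -78 = 89.62 → 90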